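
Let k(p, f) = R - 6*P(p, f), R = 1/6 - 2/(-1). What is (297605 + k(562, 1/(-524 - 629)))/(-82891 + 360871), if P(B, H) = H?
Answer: 411769283/384613128 ≈ 1.0706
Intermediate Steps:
R = 13/6 (R = 1*(⅙) - 2*(-1) = ⅙ + 2 = 13/6 ≈ 2.1667)
k(p, f) = 13/6 - 6*f
(297605 + k(562, 1/(-524 - 629)))/(-82891 + 360871) = (297605 + (13/6 - 6/(-524 - 629)))/(-82891 + 360871) = (297605 + (13/6 - 6/(-1153)))/277980 = (297605 + (13/6 - 6*(-1/1153)))*(1/277980) = (297605 + (13/6 + 6/1153))*(1/277980) = (297605 + 15025/6918)*(1/277980) = (2058846415/6918)*(1/277980) = 411769283/384613128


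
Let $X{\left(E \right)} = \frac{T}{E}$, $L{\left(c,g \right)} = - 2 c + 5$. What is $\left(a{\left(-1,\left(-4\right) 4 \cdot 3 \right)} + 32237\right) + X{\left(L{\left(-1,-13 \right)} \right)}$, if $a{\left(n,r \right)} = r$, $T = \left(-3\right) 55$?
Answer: $\frac{225158}{7} \approx 32165.0$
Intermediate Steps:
$T = -165$
$L{\left(c,g \right)} = 5 - 2 c$
$X{\left(E \right)} = - \frac{165}{E}$
$\left(a{\left(-1,\left(-4\right) 4 \cdot 3 \right)} + 32237\right) + X{\left(L{\left(-1,-13 \right)} \right)} = \left(\left(-4\right) 4 \cdot 3 + 32237\right) - \frac{165}{5 - -2} = \left(\left(-16\right) 3 + 32237\right) - \frac{165}{5 + 2} = \left(-48 + 32237\right) - \frac{165}{7} = 32189 - \frac{165}{7} = \frac{225158}{7}$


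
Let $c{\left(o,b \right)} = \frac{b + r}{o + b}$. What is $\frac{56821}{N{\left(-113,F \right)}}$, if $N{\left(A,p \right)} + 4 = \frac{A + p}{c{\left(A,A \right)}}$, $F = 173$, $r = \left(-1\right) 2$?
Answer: $\frac{1306883}{2620} \approx 498.81$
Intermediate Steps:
$r = -2$
$c{\left(o,b \right)} = \frac{-2 + b}{b + o}$ ($c{\left(o,b \right)} = \frac{b - 2}{o + b} = \frac{-2 + b}{b + o}$)
$N{\left(A,p \right)} = -4 + \frac{2 A \left(A + p\right)}{-2 + A}$ ($N{\left(A,p \right)} = -4 + \frac{A + p}{\frac{1}{A + A} \left(-2 + A\right)} = -4 + \frac{A + p}{\frac{1}{2 A} \left(-2 + A\right)} = -4 + \frac{A + p}{\frac{1}{2} \frac{1}{A} \left(-2 + A\right)} = -4 + \left(A + p\right) \frac{2 A}{-2 + A} = -4 + \frac{2 A \left(A + p\right)}{-2 + A}$)
$\frac{56821}{N{\left(-113,F \right)}} = \frac{56821}{2 \frac{1}{-2 - 113} \left(4 - -226 - 113 \left(-113 + 173\right)\right)} = \frac{56821}{2 \frac{1}{-115} \left(4 + 226 - 6780\right)} = \frac{56821}{2 \left(- \frac{1}{115}\right) \left(4 + 226 - 6780\right)} = \frac{56821}{2 \left(- \frac{1}{115}\right) \left(-6550\right)} = \frac{56821}{\frac{2620}{23}} = 56821 \cdot \frac{23}{2620} = \frac{1306883}{2620}$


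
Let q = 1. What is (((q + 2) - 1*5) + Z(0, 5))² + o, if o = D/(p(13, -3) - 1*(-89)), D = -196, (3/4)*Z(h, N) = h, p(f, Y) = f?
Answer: 106/51 ≈ 2.0784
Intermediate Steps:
Z(h, N) = 4*h/3
o = -98/51 (o = -196/(13 - 1*(-89)) = -196/(13 + 89) = -196/102 = -196*1/102 = -98/51 ≈ -1.9216)
(((q + 2) - 1*5) + Z(0, 5))² + o = (((1 + 2) - 1*5) + (4/3)*0)² - 98/51 = ((3 - 5) + 0)² - 98/51 = (-2 + 0)² - 98/51 = (-2)² - 98/51 = 4 - 98/51 = 106/51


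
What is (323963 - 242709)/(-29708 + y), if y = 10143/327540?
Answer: -8871311720/3243516059 ≈ -2.7351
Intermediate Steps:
y = 3381/109180 (y = 10143*(1/327540) = 3381/109180 ≈ 0.030967)
(323963 - 242709)/(-29708 + y) = (323963 - 242709)/(-29708 + 3381/109180) = 81254/(-3243516059/109180) = 81254*(-109180/3243516059) = -8871311720/3243516059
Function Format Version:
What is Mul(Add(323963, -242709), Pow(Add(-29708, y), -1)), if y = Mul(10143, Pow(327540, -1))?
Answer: Rational(-8871311720, 3243516059) ≈ -2.7351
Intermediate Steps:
y = Rational(3381, 109180) (y = Mul(10143, Rational(1, 327540)) = Rational(3381, 109180) ≈ 0.030967)
Mul(Add(323963, -242709), Pow(Add(-29708, y), -1)) = Mul(Add(323963, -242709), Pow(Add(-29708, Rational(3381, 109180)), -1)) = Mul(81254, Pow(Rational(-3243516059, 109180), -1)) = Mul(81254, Rational(-109180, 3243516059)) = Rational(-8871311720, 3243516059)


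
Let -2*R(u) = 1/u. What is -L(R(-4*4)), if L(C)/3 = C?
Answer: -3/32 ≈ -0.093750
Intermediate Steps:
R(u) = -1/(2*u)
L(C) = 3*C
-L(R(-4*4)) = -3*(-1/(2*((-4*4)))) = -3*(-½/(-16)) = -3*(-½*(-1/16)) = -3/32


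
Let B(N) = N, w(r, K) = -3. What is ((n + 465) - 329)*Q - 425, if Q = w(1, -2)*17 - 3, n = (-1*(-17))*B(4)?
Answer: -11441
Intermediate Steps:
n = 68 (n = -1*(-17)*4 = 17*4 = 68)
Q = -54 (Q = -3*17 - 3 = -51 - 3 = -54)
((n + 465) - 329)*Q - 425 = ((68 + 465) - 329)*(-54) - 425 = (533 - 329)*(-54) - 425 = 204*(-54) - 425 = -11016 - 425 = -11441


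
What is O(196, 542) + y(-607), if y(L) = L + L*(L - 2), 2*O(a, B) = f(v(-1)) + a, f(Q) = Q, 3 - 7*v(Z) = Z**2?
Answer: 2584079/7 ≈ 3.6915e+5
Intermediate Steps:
v(Z) = 3/7 - Z**2/7
O(a, B) = 1/7 + a/2 (O(a, B) = ((3/7 - 1/7*(-1)**2) + a)/2 = ((3/7 - 1/7*1) + a)/2 = ((3/7 - 1/7) + a)/2 = (2/7 + a)/2 = 1/7 + a/2)
y(L) = L + L*(-2 + L)
O(196, 542) + y(-607) = (1/7 + (1/2)*196) - 607*(-1 - 607) = (1/7 + 98) - 607*(-608) = 687/7 + 369056 = 2584079/7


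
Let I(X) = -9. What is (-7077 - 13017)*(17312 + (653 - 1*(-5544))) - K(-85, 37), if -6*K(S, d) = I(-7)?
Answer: -944779695/2 ≈ -4.7239e+8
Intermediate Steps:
K(S, d) = 3/2 (K(S, d) = -⅙*(-9) = 3/2)
(-7077 - 13017)*(17312 + (653 - 1*(-5544))) - K(-85, 37) = (-7077 - 13017)*(17312 + (653 - 1*(-5544))) - 1*3/2 = -20094*(17312 + (653 + 5544)) - 3/2 = -20094*(17312 + 6197) - 3/2 = -20094*23509 - 3/2 = -472389846 - 3/2 = -944779695/2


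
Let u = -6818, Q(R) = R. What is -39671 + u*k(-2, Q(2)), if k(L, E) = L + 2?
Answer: -39671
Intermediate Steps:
k(L, E) = 2 + L
-39671 + u*k(-2, Q(2)) = -39671 - 6818*(2 - 2) = -39671 - 6818*0 = -39671 + 0 = -39671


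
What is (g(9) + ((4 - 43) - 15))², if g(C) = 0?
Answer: 2916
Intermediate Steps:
(g(9) + ((4 - 43) - 15))² = (0 + ((4 - 43) - 15))² = (0 + (-39 - 15))² = (0 - 54)² = (-54)² = 2916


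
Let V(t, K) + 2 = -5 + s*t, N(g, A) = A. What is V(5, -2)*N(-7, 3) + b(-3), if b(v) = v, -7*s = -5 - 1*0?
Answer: -93/7 ≈ -13.286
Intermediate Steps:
s = 5/7 (s = -(-5 - 1*0)/7 = -(-5 + 0)/7 = -⅐*(-5) = 5/7 ≈ 0.71429)
V(t, K) = -7 + 5*t/7 (V(t, K) = -2 + (-5 + 5*t/7) = -7 + 5*t/7)
V(5, -2)*N(-7, 3) + b(-3) = (-7 + (5/7)*5)*3 - 3 = (-7 + 25/7)*3 - 3 = -24/7*3 - 3 = -72/7 - 3 = -93/7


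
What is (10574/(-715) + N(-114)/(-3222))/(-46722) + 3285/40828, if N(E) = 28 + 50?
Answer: 29581151798837/366209716441140 ≈ 0.080777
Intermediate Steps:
N(E) = 78
(10574/(-715) + N(-114)/(-3222))/(-46722) + 3285/40828 = (10574/(-715) + 78/(-3222))/(-46722) + 3285/40828 = (10574*(-1/715) + 78*(-1/3222))*(-1/46722) + 3285*(1/40828) = (-10574/715 - 13/537)*(-1/46722) + 3285/40828 = -5687533/383955*(-1/46722) + 3285/40828 = 5687533/17939145510 + 3285/40828 = 29581151798837/366209716441140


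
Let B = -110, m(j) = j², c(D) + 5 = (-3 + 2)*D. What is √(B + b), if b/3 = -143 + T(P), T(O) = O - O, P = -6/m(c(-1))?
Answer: 7*I*√11 ≈ 23.216*I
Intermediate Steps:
c(D) = -5 - D (c(D) = -5 + (-3 + 2)*D = -5 - D)
P = -3/8 (P = -6/(-5 - 1*(-1))² = -6/(-5 + 1)² = -6/((-4)²) = -6/16 = -6*1/16 = -3/8 ≈ -0.37500)
T(O) = 0
b = -429 (b = 3*(-143 + 0) = 3*(-143) = -429)
√(B + b) = √(-110 - 429) = √(-539) = 7*I*√11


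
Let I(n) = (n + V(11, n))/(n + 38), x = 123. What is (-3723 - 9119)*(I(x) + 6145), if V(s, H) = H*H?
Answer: -12901034674/161 ≈ -8.0131e+7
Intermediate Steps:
V(s, H) = H²
I(n) = (n + n²)/(38 + n) (I(n) = (n + n²)/(n + 38) = (n + n²)/(38 + n))
(-3723 - 9119)*(I(x) + 6145) = (-3723 - 9119)*(123*(1 + 123)/(38 + 123) + 6145) = -12842*(123*124/161 + 6145) = -12842*(123*(1/161)*124 + 6145) = -12842*(15252/161 + 6145) = -12842*1004597/161 = -12901034674/161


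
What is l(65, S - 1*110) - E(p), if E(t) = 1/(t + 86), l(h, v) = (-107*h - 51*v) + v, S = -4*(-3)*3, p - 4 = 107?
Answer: -641236/197 ≈ -3255.0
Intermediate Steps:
p = 111 (p = 4 + 107 = 111)
S = 36 (S = 12*3 = 36)
l(h, v) = -107*h - 50*v
E(t) = 1/(86 + t)
l(65, S - 1*110) - E(p) = (-107*65 - 50*(36 - 1*110)) - 1/(86 + 111) = (-6955 - 50*(36 - 110)) - 1/197 = (-6955 - 50*(-74)) - 1*1/197 = (-6955 + 3700) - 1/197 = -3255 - 1/197 = -641236/197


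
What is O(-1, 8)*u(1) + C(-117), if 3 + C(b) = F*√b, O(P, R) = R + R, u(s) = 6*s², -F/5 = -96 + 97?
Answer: 93 - 15*I*√13 ≈ 93.0 - 54.083*I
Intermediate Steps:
F = -5 (F = -5*(-96 + 97) = -5*1 = -5)
O(P, R) = 2*R
C(b) = -3 - 5*√b
O(-1, 8)*u(1) + C(-117) = (2*8)*(6*1²) + (-3 - 15*I*√13) = 16*(6*1) + (-3 - 15*I*√13) = 16*6 + (-3 - 15*I*√13) = 96 + (-3 - 15*I*√13) = 93 - 15*I*√13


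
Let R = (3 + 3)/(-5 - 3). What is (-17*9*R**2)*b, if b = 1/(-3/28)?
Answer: 3213/4 ≈ 803.25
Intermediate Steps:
R = -3/4 (R = 6/(-8) = 6*(-1/8) = -3/4 ≈ -0.75000)
b = -28/3 (b = 1/(-3*1/28) = 1/(-3/28) = -28/3 ≈ -9.3333)
(-17*9*R**2)*b = -17*(-3/4*3)**2*(-28/3) = -17*(-9/4)**2*(-28/3) = -17*81/16*(-28/3) = -1377/16*(-28/3) = 3213/4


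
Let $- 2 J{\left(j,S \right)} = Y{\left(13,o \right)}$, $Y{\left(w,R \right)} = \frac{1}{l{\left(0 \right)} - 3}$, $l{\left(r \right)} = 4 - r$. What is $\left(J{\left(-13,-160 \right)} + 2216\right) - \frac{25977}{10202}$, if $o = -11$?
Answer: $\frac{11288277}{5101} \approx 2213.0$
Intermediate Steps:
$Y{\left(w,R \right)} = 1$ ($Y{\left(w,R \right)} = \frac{1}{\left(4 - 0\right) - 3} = \frac{1}{\left(4 + 0\right) - 3} = \frac{1}{4 - 3} = 1^{-1} = 1$)
$J{\left(j,S \right)} = - \frac{1}{2}$ ($J{\left(j,S \right)} = \left(- \frac{1}{2}\right) 1 = - \frac{1}{2}$)
$\left(J{\left(-13,-160 \right)} + 2216\right) - \frac{25977}{10202} = \left(- \frac{1}{2} + 2216\right) - \frac{25977}{10202} = \frac{4431}{2} - \frac{25977}{10202} = \frac{11288277}{5101}$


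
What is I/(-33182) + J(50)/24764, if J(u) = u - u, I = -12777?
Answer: 12777/33182 ≈ 0.38506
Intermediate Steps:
J(u) = 0
I/(-33182) + J(50)/24764 = -12777/(-33182) + 0/24764 = -12777*(-1/33182) + 0*(1/24764) = 12777/33182 + 0 = 12777/33182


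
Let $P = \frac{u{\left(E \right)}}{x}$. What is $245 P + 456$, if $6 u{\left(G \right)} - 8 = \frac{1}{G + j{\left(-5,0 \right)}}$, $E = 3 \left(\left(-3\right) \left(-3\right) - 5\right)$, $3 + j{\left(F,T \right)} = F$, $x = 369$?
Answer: $\frac{1348807}{2952} \approx 456.91$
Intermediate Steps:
$j{\left(F,T \right)} = -3 + F$
$E = 12$ ($E = 3 \left(9 - 5\right) = 3 \cdot 4 = 12$)
$u{\left(G \right)} = \frac{4}{3} + \frac{1}{6 \left(-8 + G\right)}$ ($u{\left(G \right)} = \frac{4}{3} + \frac{1}{6 \left(G - 8\right)} = \frac{4}{3} + \frac{1}{6 \left(-8 + G\right)}$)
$P = \frac{11}{2952}$ ($P = \frac{\frac{1}{6} \frac{1}{-8 + 12} \left(-63 + 8 \cdot 12\right)}{369} = \frac{-63 + 96}{6 \cdot 4} \cdot \frac{1}{369} = \frac{1}{6} \cdot \frac{1}{4} \cdot 33 \cdot \frac{1}{369} = \frac{11}{8} \cdot \frac{1}{369} = \frac{11}{2952} \approx 0.0037263$)
$245 P + 456 = 245 \cdot \frac{11}{2952} + 456 = \frac{2695}{2952} + 456 = \frac{1348807}{2952}$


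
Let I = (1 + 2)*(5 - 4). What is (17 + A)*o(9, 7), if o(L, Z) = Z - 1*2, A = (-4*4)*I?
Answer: -155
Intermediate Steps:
I = 3 (I = 3*1 = 3)
A = -48 (A = -4*4*3 = -16*3 = -48)
o(L, Z) = -2 + Z (o(L, Z) = Z - 2 = -2 + Z)
(17 + A)*o(9, 7) = (17 - 48)*(-2 + 7) = -31*5 = -155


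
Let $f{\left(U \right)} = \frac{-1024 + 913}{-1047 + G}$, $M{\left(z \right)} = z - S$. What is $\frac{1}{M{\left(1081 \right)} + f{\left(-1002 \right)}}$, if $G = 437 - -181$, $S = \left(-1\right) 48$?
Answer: $\frac{143}{161484} \approx 0.00088554$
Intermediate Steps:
$S = -48$
$M{\left(z \right)} = 48 + z$ ($M{\left(z \right)} = z - -48 = z + 48 = 48 + z$)
$G = 618$ ($G = 437 + 181 = 618$)
$f{\left(U \right)} = \frac{37}{143}$ ($f{\left(U \right)} = \frac{-1024 + 913}{-1047 + 618} = - \frac{111}{-429} = \left(-111\right) \left(- \frac{1}{429}\right) = \frac{37}{143}$)
$\frac{1}{M{\left(1081 \right)} + f{\left(-1002 \right)}} = \frac{1}{\left(48 + 1081\right) + \frac{37}{143}} = \frac{1}{1129 + \frac{37}{143}} = \frac{1}{\frac{161484}{143}} = \frac{143}{161484}$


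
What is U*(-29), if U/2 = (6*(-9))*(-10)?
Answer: -31320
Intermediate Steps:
U = 1080 (U = 2*((6*(-9))*(-10)) = 2*(-54*(-10)) = 2*540 = 1080)
U*(-29) = 1080*(-29) = -31320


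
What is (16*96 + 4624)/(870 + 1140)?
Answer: 616/201 ≈ 3.0647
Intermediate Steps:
(16*96 + 4624)/(870 + 1140) = (1536 + 4624)/2010 = 6160*(1/2010) = 616/201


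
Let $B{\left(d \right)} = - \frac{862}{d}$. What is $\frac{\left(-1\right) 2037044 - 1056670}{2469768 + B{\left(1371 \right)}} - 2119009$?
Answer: $- \frac{3587538462397744}{1693025533} \approx -2.119 \cdot 10^{6}$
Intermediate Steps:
$\frac{\left(-1\right) 2037044 - 1056670}{2469768 + B{\left(1371 \right)}} - 2119009 = \frac{\left(-1\right) 2037044 - 1056670}{2469768 - \frac{862}{1371}} - 2119009 = \frac{-2037044 - 1056670}{2469768 - \frac{862}{1371}} - 2119009 = - \frac{3093714}{2469768 - \frac{862}{1371}} - 2119009 = - \frac{3093714}{\frac{3386051066}{1371}} - 2119009 = \left(-3093714\right) \frac{1371}{3386051066} - 2119009 = - \frac{2120740947}{1693025533} - 2119009 = - \frac{3587538462397744}{1693025533}$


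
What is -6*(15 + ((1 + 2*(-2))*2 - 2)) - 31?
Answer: -73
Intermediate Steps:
-6*(15 + ((1 + 2*(-2))*2 - 2)) - 31 = -6*(15 + ((1 - 4)*2 - 2)) - 31 = -6*(15 + (-3*2 - 2)) - 31 = -6*(15 + (-6 - 2)) - 31 = -6*(15 - 8) - 31 = -6*7 - 31 = -42 - 31 = -73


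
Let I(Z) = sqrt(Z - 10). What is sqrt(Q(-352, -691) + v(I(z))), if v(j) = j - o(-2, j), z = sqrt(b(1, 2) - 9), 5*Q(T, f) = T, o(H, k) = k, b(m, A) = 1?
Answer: 4*I*sqrt(110)/5 ≈ 8.3905*I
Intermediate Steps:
Q(T, f) = T/5
z = 2*I*sqrt(2) (z = sqrt(1 - 9) = sqrt(-8) = 2*I*sqrt(2) ≈ 2.8284*I)
I(Z) = sqrt(-10 + Z)
v(j) = 0 (v(j) = j - j = 0)
sqrt(Q(-352, -691) + v(I(z))) = sqrt((1/5)*(-352) + 0) = sqrt(-352/5 + 0) = sqrt(-352/5) = 4*I*sqrt(110)/5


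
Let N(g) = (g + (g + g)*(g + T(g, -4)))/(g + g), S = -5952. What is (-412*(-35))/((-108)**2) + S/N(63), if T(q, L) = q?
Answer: -33799999/737748 ≈ -45.815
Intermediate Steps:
N(g) = (g + 4*g**2)/(2*g) (N(g) = (g + (g + g)*(g + g))/(g + g) = (g + (2*g)*(2*g))/((2*g)) = (g + 4*g**2)*(1/(2*g)) = (g + 4*g**2)/(2*g))
(-412*(-35))/((-108)**2) + S/N(63) = (-412*(-35))/((-108)**2) - 5952/(1/2 + 2*63) = 14420/11664 - 5952/(1/2 + 126) = 14420*(1/11664) - 5952/253/2 = 3605/2916 - 5952*2/253 = 3605/2916 - 11904/253 = -33799999/737748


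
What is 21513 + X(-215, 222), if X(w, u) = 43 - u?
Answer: 21334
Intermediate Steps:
21513 + X(-215, 222) = 21513 + (43 - 1*222) = 21513 + (43 - 222) = 21513 - 179 = 21334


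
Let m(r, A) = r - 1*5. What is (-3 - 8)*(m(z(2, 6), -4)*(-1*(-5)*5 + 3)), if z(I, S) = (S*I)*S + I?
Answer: -21252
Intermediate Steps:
z(I, S) = I + I*S² (z(I, S) = (I*S)*S + I = I*S² + I = I + I*S²)
m(r, A) = -5 + r (m(r, A) = r - 5 = -5 + r)
(-3 - 8)*(m(z(2, 6), -4)*(-1*(-5)*5 + 3)) = (-3 - 8)*((-5 + 2*(1 + 6²))*(-1*(-5)*5 + 3)) = -11*(-5 + 2*(1 + 36))*(5*5 + 3) = -11*(-5 + 2*37)*(25 + 3) = -11*(-5 + 74)*28 = -759*28 = -11*1932 = -21252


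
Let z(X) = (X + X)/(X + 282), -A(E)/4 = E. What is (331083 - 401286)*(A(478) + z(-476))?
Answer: 12986712564/97 ≈ 1.3388e+8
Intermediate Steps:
A(E) = -4*E
z(X) = 2*X/(282 + X) (z(X) = (2*X)/(282 + X) = 2*X/(282 + X))
(331083 - 401286)*(A(478) + z(-476)) = (331083 - 401286)*(-4*478 + 2*(-476)/(282 - 476)) = -70203*(-1912 + 2*(-476)/(-194)) = -70203*(-1912 + 2*(-476)*(-1/194)) = -70203*(-1912 + 476/97) = -70203*(-184988/97) = 12986712564/97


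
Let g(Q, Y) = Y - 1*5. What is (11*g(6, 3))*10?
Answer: -220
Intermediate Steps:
g(Q, Y) = -5 + Y (g(Q, Y) = Y - 5 = -5 + Y)
(11*g(6, 3))*10 = (11*(-5 + 3))*10 = (11*(-2))*10 = -22*10 = -220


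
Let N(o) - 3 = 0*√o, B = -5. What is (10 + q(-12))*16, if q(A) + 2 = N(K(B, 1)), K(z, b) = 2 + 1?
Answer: 176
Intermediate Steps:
K(z, b) = 3
N(o) = 3 (N(o) = 3 + 0*√o = 3 + 0 = 3)
q(A) = 1 (q(A) = -2 + 3 = 1)
(10 + q(-12))*16 = (10 + 1)*16 = 11*16 = 176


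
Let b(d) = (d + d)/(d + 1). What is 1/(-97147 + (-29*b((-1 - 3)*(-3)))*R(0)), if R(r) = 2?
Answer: -13/1264303 ≈ -1.0282e-5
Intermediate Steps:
b(d) = 2*d/(1 + d) (b(d) = (2*d)/(1 + d) = 2*d/(1 + d))
1/(-97147 + (-29*b((-1 - 3)*(-3)))*R(0)) = 1/(-97147 - 58*(-1 - 3)*(-3)/(1 + (-1 - 3)*(-3))*2) = 1/(-97147 - 58*(-4*(-3))/(1 - 4*(-3))*2) = 1/(-97147 - 58*12/(1 + 12)*2) = 1/(-97147 - 58*12/13*2) = 1/(-97147 - 29*24/13*2) = 1/(-97147 - 696/13*2) = 1/(-97147 - 1392/13) = 1/(-1264303/13) = -13/1264303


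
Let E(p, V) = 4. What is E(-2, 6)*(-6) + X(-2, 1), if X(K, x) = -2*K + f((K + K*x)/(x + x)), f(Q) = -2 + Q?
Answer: -24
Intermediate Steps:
X(K, x) = -2 - 2*K + (K + K*x)/(2*x) (X(K, x) = -2*K + (-2 + (K + K*x)/(x + x)) = -2*K + (-2 + (K + K*x)/((2*x))) = -2*K + (-2 + (K + K*x)*(1/(2*x))) = -2*K + (-2 + (K + K*x)/(2*x)) = -2 - 2*K + (K + K*x)/(2*x))
E(-2, 6)*(-6) + X(-2, 1) = 4*(-6) + (-2 - 3/2*(-2) + (1/2)*(-2)/1) = -24 + (-2 + 3 + (1/2)*(-2)*1) = -24 + (-2 + 3 - 1) = -24 + 0 = -24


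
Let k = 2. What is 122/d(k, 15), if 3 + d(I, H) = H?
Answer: 61/6 ≈ 10.167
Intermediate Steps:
d(I, H) = -3 + H
122/d(k, 15) = 122/(-3 + 15) = 122/12 = 122*(1/12) = 61/6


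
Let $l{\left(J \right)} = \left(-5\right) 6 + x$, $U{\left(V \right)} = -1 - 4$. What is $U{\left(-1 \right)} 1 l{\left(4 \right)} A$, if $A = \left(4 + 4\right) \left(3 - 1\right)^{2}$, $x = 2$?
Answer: $4480$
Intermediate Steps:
$U{\left(V \right)} = -5$
$A = 32$ ($A = 8 \cdot 2^{2} = 8 \cdot 4 = 32$)
$l{\left(J \right)} = -28$ ($l{\left(J \right)} = \left(-5\right) 6 + 2 = -30 + 2 = -28$)
$U{\left(-1 \right)} 1 l{\left(4 \right)} A = \left(-5\right) 1 \left(-28\right) 32 = \left(-5\right) \left(-28\right) 32 = 140 \cdot 32 = 4480$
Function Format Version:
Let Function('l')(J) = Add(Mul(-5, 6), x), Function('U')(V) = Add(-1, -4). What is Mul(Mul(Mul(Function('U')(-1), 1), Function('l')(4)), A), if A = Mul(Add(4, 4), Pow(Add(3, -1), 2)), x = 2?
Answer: 4480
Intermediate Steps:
Function('U')(V) = -5
A = 32 (A = Mul(8, Pow(2, 2)) = Mul(8, 4) = 32)
Function('l')(J) = -28 (Function('l')(J) = Add(Mul(-5, 6), 2) = Add(-30, 2) = -28)
Mul(Mul(Mul(Function('U')(-1), 1), Function('l')(4)), A) = Mul(Mul(Mul(-5, 1), -28), 32) = Mul(Mul(-5, -28), 32) = Mul(140, 32) = 4480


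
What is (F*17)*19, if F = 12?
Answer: 3876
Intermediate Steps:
(F*17)*19 = (12*17)*19 = 204*19 = 3876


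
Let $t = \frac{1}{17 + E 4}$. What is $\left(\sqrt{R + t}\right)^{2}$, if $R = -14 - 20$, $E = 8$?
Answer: $- \frac{1665}{49} \approx -33.98$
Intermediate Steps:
$t = \frac{1}{49}$ ($t = \frac{1}{17 + 8 \cdot 4} = \frac{1}{17 + 32} = \frac{1}{49} \approx 0.020408$)
$R = -34$ ($R = -14 - 20 = -34$)
$\left(\sqrt{R + t}\right)^{2} = \left(\sqrt{-34 + \frac{1}{49}}\right)^{2} = \left(\sqrt{- \frac{1665}{49}}\right)^{2} = \left(\frac{3 i \sqrt{185}}{7}\right)^{2} = - \frac{1665}{49}$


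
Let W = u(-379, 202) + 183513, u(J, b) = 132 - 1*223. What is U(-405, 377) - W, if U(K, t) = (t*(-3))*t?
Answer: -609809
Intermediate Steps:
u(J, b) = -91 (u(J, b) = 132 - 223 = -91)
U(K, t) = -3*t**2 (U(K, t) = (-3*t)*t = -3*t**2)
W = 183422 (W = -91 + 183513 = 183422)
U(-405, 377) - W = -3*377**2 - 1*183422 = -3*142129 - 183422 = -426387 - 183422 = -609809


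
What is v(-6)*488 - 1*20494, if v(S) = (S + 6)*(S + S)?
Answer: -20494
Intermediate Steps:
v(S) = 2*S*(6 + S) (v(S) = (6 + S)*(2*S) = 2*S*(6 + S))
v(-6)*488 - 1*20494 = (2*(-6)*(6 - 6))*488 - 1*20494 = (2*(-6)*0)*488 - 20494 = 0*488 - 20494 = 0 - 20494 = -20494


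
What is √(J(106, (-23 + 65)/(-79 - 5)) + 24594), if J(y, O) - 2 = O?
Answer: √98382/2 ≈ 156.83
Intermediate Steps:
J(y, O) = 2 + O
√(J(106, (-23 + 65)/(-79 - 5)) + 24594) = √((2 + (-23 + 65)/(-79 - 5)) + 24594) = √((2 + 42/(-84)) + 24594) = √((2 + 42*(-1/84)) + 24594) = √((2 - ½) + 24594) = √(3/2 + 24594) = √(49191/2) = √98382/2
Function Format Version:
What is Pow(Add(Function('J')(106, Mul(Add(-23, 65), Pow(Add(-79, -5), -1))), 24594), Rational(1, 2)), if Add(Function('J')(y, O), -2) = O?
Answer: Mul(Rational(1, 2), Pow(98382, Rational(1, 2))) ≈ 156.83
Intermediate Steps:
Function('J')(y, O) = Add(2, O)
Pow(Add(Function('J')(106, Mul(Add(-23, 65), Pow(Add(-79, -5), -1))), 24594), Rational(1, 2)) = Pow(Add(Add(2, Mul(Add(-23, 65), Pow(Add(-79, -5), -1))), 24594), Rational(1, 2)) = Pow(Add(Add(2, Mul(42, Pow(-84, -1))), 24594), Rational(1, 2)) = Pow(Add(Add(2, Mul(42, Rational(-1, 84))), 24594), Rational(1, 2)) = Pow(Add(Add(2, Rational(-1, 2)), 24594), Rational(1, 2)) = Pow(Add(Rational(3, 2), 24594), Rational(1, 2)) = Pow(Rational(49191, 2), Rational(1, 2)) = Mul(Rational(1, 2), Pow(98382, Rational(1, 2)))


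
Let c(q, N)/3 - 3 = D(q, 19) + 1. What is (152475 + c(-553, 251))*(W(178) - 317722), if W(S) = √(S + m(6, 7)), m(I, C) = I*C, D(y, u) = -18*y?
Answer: -57936288978 + 364698*√55 ≈ -5.7934e+10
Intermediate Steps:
m(I, C) = C*I
c(q, N) = 12 - 54*q (c(q, N) = 9 + 3*(-18*q + 1) = 9 + 3*(1 - 18*q) = 9 + (3 - 54*q) = 12 - 54*q)
W(S) = √(42 + S) (W(S) = √(S + 7*6) = √(S + 42) = √(42 + S))
(152475 + c(-553, 251))*(W(178) - 317722) = (152475 + (12 - 54*(-553)))*(√(42 + 178) - 317722) = (152475 + (12 + 29862))*(√220 - 317722) = (152475 + 29874)*(2*√55 - 317722) = 182349*(-317722 + 2*√55) = -57936288978 + 364698*√55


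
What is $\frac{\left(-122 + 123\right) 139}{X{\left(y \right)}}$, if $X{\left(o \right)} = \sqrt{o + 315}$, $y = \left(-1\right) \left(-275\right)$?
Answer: $\frac{139 \sqrt{590}}{590} \approx 5.7225$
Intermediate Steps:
$y = 275$
$X{\left(o \right)} = \sqrt{315 + o}$
$\frac{\left(-122 + 123\right) 139}{X{\left(y \right)}} = \frac{\left(-122 + 123\right) 139}{\sqrt{315 + 275}} = \frac{1 \cdot 139}{\sqrt{590}} = 139 \frac{\sqrt{590}}{590} = \frac{139 \sqrt{590}}{590}$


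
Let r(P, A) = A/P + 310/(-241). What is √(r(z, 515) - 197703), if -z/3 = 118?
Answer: I*√1438997004970458/85314 ≈ 444.64*I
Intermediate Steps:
z = -354 (z = -3*118 = -354)
r(P, A) = -310/241 + A/P (r(P, A) = A/P + 310*(-1/241) = A/P - 310/241 = -310/241 + A/P)
√(r(z, 515) - 197703) = √((-310/241 + 515/(-354)) - 197703) = √((-310/241 + 515*(-1/354)) - 197703) = √((-310/241 - 515/354) - 197703) = √(-233855/85314 - 197703) = √(-16867067597/85314) = I*√1438997004970458/85314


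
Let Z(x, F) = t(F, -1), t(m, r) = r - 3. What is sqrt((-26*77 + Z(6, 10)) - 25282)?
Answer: 6*I*sqrt(758) ≈ 165.19*I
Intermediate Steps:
t(m, r) = -3 + r
Z(x, F) = -4 (Z(x, F) = -3 - 1 = -4)
sqrt((-26*77 + Z(6, 10)) - 25282) = sqrt((-26*77 - 4) - 25282) = sqrt((-2002 - 4) - 25282) = sqrt(-2006 - 25282) = sqrt(-27288) = 6*I*sqrt(758)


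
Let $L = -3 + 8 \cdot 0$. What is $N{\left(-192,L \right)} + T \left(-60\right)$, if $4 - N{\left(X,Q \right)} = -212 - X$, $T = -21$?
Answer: $1284$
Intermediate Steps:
$L = -3$ ($L = -3 + 0 = -3$)
$N{\left(X,Q \right)} = 216 + X$ ($N{\left(X,Q \right)} = 4 - \left(-212 - X\right) = 4 + \left(212 + X\right) = 216 + X$)
$N{\left(-192,L \right)} + T \left(-60\right) = \left(216 - 192\right) - -1260 = 24 + 1260 = 1284$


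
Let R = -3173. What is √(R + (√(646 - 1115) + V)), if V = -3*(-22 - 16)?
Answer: √(-3059 + I*√469) ≈ 0.1958 + 55.309*I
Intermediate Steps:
V = 114 (V = -3*(-38) = 114)
√(R + (√(646 - 1115) + V)) = √(-3173 + (√(646 - 1115) + 114)) = √(-3173 + (√(-469) + 114)) = √(-3173 + (I*√469 + 114)) = √(-3173 + (114 + I*√469)) = √(-3059 + I*√469)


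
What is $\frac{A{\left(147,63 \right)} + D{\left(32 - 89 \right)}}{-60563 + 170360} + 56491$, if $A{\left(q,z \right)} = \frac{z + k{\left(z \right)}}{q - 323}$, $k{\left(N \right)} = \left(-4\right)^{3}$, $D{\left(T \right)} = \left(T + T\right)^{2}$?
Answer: $\frac{1091649736849}{19324272} \approx 56491.0$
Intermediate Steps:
$D{\left(T \right)} = 4 T^{2}$ ($D{\left(T \right)} = \left(2 T\right)^{2} = 4 T^{2}$)
$k{\left(N \right)} = -64$
$A{\left(q,z \right)} = \frac{-64 + z}{-323 + q}$ ($A{\left(q,z \right)} = \frac{z - 64}{q - 323} = \frac{-64 + z}{-323 + q}$)
$\frac{A{\left(147,63 \right)} + D{\left(32 - 89 \right)}}{-60563 + 170360} + 56491 = \frac{\frac{-64 + 63}{-323 + 147} + 4 \left(32 - 89\right)^{2}}{-60563 + 170360} + 56491 = \frac{\frac{1}{-176} \left(-1\right) + 4 \left(32 - 89\right)^{2}}{109797} + 56491 = \left(\left(- \frac{1}{176}\right) \left(-1\right) + 4 \left(-57\right)^{2}\right) \frac{1}{109797} + 56491 = \left(\frac{1}{176} + 4 \cdot 3249\right) \frac{1}{109797} + 56491 = \left(\frac{1}{176} + 12996\right) \frac{1}{109797} + 56491 = \frac{2287297}{176} \cdot \frac{1}{109797} + 56491 = \frac{2287297}{19324272} + 56491 = \frac{1091649736849}{19324272}$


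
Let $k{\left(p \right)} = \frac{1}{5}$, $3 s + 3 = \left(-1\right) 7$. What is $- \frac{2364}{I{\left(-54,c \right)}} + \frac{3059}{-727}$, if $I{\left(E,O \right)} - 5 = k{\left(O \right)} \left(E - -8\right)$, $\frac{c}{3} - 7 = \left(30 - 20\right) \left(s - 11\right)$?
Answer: $\frac{2842967}{5089} \approx 558.65$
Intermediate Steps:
$s = - \frac{10}{3}$ ($s = -1 + \frac{\left(-1\right) 7}{3} = -1 + \frac{1}{3} \left(-7\right) = -1 - \frac{7}{3} = - \frac{10}{3} \approx -3.3333$)
$k{\left(p \right)} = \frac{1}{5}$
$c = -409$ ($c = 21 + 3 \left(30 - 20\right) \left(- \frac{10}{3} - 11\right) = 21 + 3 \cdot 10 \left(- \frac{43}{3}\right) = 21 + 3 \left(- \frac{430}{3}\right) = 21 - 430 = -409$)
$I{\left(E,O \right)} = \frac{33}{5} + \frac{E}{5}$ ($I{\left(E,O \right)} = 5 + \frac{E - -8}{5} = 5 + \frac{E + 8}{5} = 5 + \frac{8 + E}{5} = 5 + \left(\frac{8}{5} + \frac{E}{5}\right) = \frac{33}{5} + \frac{E}{5}$)
$- \frac{2364}{I{\left(-54,c \right)}} + \frac{3059}{-727} = - \frac{2364}{\frac{33}{5} + \frac{1}{5} \left(-54\right)} + \frac{3059}{-727} = - \frac{2364}{\frac{33}{5} - \frac{54}{5}} + 3059 \left(- \frac{1}{727}\right) = - \frac{2364}{- \frac{21}{5}} - \frac{3059}{727} = \left(-2364\right) \left(- \frac{5}{21}\right) - \frac{3059}{727} = \frac{3940}{7} - \frac{3059}{727} = \frac{2842967}{5089}$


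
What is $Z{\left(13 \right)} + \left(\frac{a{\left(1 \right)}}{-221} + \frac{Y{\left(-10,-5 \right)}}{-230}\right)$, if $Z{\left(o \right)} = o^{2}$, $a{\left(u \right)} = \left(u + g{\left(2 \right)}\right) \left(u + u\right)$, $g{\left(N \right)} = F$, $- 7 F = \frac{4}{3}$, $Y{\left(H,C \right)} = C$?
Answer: $\frac{2122483}{12558} \approx 169.01$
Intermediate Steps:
$F = - \frac{4}{21}$ ($F = - \frac{4 \cdot \frac{1}{3}}{7} = \left(- \frac{1}{7}\right) \frac{4}{3} = - \frac{4}{21} \approx -0.19048$)
$g{\left(N \right)} = - \frac{4}{21}$
$a{\left(u \right)} = 2 u \left(- \frac{4}{21} + u\right)$ ($a{\left(u \right)} = \left(u - \frac{4}{21}\right) \left(u + u\right) = \left(- \frac{4}{21} + u\right) 2 u = 2 u \left(- \frac{4}{21} + u\right)$)
$Z{\left(13 \right)} + \left(\frac{a{\left(1 \right)}}{-221} + \frac{Y{\left(-10,-5 \right)}}{-230}\right) = 13^{2} + \left(\frac{\frac{2}{21} \cdot 1 \left(-4 + 21 \cdot 1\right)}{-221} - \frac{5}{-230}\right) = 169 + \left(\frac{2}{21} \cdot 1 \left(-4 + 21\right) \left(- \frac{1}{221}\right) - - \frac{1}{46}\right) = 169 + \left(\frac{2}{21} \cdot 1 \cdot 17 \left(- \frac{1}{221}\right) + \frac{1}{46}\right) = 169 + \left(\frac{34}{21} \left(- \frac{1}{221}\right) + \frac{1}{46}\right) = 169 + \left(- \frac{2}{273} + \frac{1}{46}\right) = 169 + \frac{181}{12558} = \frac{2122483}{12558}$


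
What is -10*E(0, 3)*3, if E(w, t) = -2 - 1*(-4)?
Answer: -60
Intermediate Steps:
E(w, t) = 2 (E(w, t) = -2 + 4 = 2)
-10*E(0, 3)*3 = -10*2*3 = -20*3 = -60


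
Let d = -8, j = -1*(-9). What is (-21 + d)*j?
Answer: -261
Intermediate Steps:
j = 9
(-21 + d)*j = (-21 - 8)*9 = -29*9 = -261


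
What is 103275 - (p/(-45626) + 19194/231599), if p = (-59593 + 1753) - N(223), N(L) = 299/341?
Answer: 53161220001191255/514760738162 ≈ 1.0327e+5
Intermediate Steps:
N(L) = 299/341 (N(L) = 299*(1/341) = 299/341)
p = -19723739/341 (p = (-59593 + 1753) - 1*299/341 = -57840 - 299/341 = -19723739/341 ≈ -57841.)
103275 - (p/(-45626) + 19194/231599) = 103275 - (-19723739/341/(-45626) + 19194/231599) = 103275 - (-19723739/341*(-1/45626) + 19194*(1/231599)) = 103275 - (2817677/2222638 + 19194/231599) = 103275 - 1*695232489295/514760738162 = 103275 - 695232489295/514760738162 = 53161220001191255/514760738162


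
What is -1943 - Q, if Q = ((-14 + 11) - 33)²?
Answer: -3239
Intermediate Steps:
Q = 1296 (Q = (-3 - 33)² = (-36)² = 1296)
-1943 - Q = -1943 - 1*1296 = -1943 - 1296 = -3239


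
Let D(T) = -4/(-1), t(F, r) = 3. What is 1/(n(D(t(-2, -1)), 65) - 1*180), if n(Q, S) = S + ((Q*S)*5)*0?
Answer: -1/115 ≈ -0.0086956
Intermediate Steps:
D(T) = 4 (D(T) = -4*(-1) = 4)
n(Q, S) = S (n(Q, S) = S + (5*Q*S)*0 = S + 0 = S)
1/(n(D(t(-2, -1)), 65) - 1*180) = 1/(65 - 1*180) = 1/(65 - 180) = 1/(-115) = -1/115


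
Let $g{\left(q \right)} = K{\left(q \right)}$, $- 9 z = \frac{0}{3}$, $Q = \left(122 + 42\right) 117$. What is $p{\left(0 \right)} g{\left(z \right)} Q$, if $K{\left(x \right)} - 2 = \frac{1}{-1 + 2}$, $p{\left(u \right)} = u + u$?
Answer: $0$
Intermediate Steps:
$p{\left(u \right)} = 2 u$
$Q = 19188$ ($Q = 164 \cdot 117 = 19188$)
$K{\left(x \right)} = 3$ ($K{\left(x \right)} = 2 + \frac{1}{-1 + 2} = 2 + 1^{-1} = 2 + 1 = 3$)
$z = 0$ ($z = - \frac{0 \cdot \frac{1}{3}}{9} = \left(- \frac{1}{9}\right) 0 = 0$)
$g{\left(q \right)} = 3$
$p{\left(0 \right)} g{\left(z \right)} Q = 2 \cdot 0 \cdot 3 \cdot 19188 = 0 \cdot 3 \cdot 19188 = 0 \cdot 19188 = 0$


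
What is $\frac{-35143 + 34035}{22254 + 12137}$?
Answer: $- \frac{1108}{34391} \approx -0.032218$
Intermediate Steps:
$\frac{-35143 + 34035}{22254 + 12137} = - \frac{1108}{34391}$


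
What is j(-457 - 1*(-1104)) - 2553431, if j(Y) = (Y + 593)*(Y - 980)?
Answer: -2966351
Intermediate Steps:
j(Y) = (-980 + Y)*(593 + Y) (j(Y) = (593 + Y)*(-980 + Y) = (-980 + Y)*(593 + Y))
j(-457 - 1*(-1104)) - 2553431 = (-581140 + (-457 - 1*(-1104))**2 - 387*(-457 - 1*(-1104))) - 2553431 = (-581140 + (-457 + 1104)**2 - 387*(-457 + 1104)) - 2553431 = (-581140 + 647**2 - 387*647) - 2553431 = (-581140 + 418609 - 250389) - 2553431 = -412920 - 2553431 = -2966351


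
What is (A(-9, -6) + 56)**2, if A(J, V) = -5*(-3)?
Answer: 5041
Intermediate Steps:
A(J, V) = 15
(A(-9, -6) + 56)**2 = (15 + 56)**2 = 71**2 = 5041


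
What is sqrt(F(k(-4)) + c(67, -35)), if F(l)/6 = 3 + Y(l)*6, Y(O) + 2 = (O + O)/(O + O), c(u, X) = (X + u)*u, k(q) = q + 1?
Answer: sqrt(2126) ≈ 46.109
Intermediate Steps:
k(q) = 1 + q
c(u, X) = u*(X + u)
Y(O) = -1 (Y(O) = -2 + (O + O)/(O + O) = -2 + (2*O)/((2*O)) = -2 + (2*O)*(1/(2*O)) = -2 + 1 = -1)
F(l) = -18 (F(l) = 6*(3 - 1*6) = 6*(3 - 6) = 6*(-3) = -18)
sqrt(F(k(-4)) + c(67, -35)) = sqrt(-18 + 67*(-35 + 67)) = sqrt(-18 + 67*32) = sqrt(-18 + 2144) = sqrt(2126)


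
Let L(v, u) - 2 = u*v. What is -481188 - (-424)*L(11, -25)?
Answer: -596940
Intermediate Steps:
L(v, u) = 2 + u*v
-481188 - (-424)*L(11, -25) = -481188 - (-424)*(2 - 25*11) = -481188 - (-424)*(2 - 275) = -481188 - (-424)*(-273) = -481188 - 1*115752 = -481188 - 115752 = -596940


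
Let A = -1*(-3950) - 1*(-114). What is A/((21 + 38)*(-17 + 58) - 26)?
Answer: 4064/2393 ≈ 1.6983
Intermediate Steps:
A = 4064 (A = 3950 + 114 = 4064)
A/((21 + 38)*(-17 + 58) - 26) = 4064/((21 + 38)*(-17 + 58) - 26) = 4064/(59*41 - 26) = 4064/(2419 - 26) = 4064/2393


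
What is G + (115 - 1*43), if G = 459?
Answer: 531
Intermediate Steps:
G + (115 - 1*43) = 459 + (115 - 1*43) = 459 + (115 - 43) = 459 + 72 = 531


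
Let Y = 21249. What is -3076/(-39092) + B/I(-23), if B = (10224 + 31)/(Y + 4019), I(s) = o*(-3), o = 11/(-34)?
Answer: 2024388973/4074578706 ≈ 0.49683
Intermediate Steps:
o = -11/34 (o = 11*(-1/34) = -11/34 ≈ -0.32353)
I(s) = 33/34 (I(s) = -11/34*(-3) = 33/34)
B = 10255/25268 (B = (10224 + 31)/(21249 + 4019) = 10255/25268 ≈ 0.40585)
-3076/(-39092) + B/I(-23) = -3076/(-39092) + 10255/(25268*(33/34)) = -3076*(-1/39092) + (10255/25268)*(34/33) = 769/9773 + 174335/416922 = 2024388973/4074578706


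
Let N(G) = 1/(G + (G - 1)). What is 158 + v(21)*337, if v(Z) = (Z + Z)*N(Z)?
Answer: 20632/41 ≈ 503.22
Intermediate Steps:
N(G) = 1/(-1 + 2*G) (N(G) = 1/(G + (-1 + G)) = 1/(-1 + 2*G))
v(Z) = 2*Z/(-1 + 2*Z) (v(Z) = (Z + Z)/(-1 + 2*Z) = (2*Z)/(-1 + 2*Z) = 2*Z/(-1 + 2*Z))
158 + v(21)*337 = 158 + (2*21/(-1 + 2*21))*337 = 158 + (2*21/(-1 + 42))*337 = 158 + (2*21/41)*337 = 158 + (2*21*(1/41))*337 = 158 + (42/41)*337 = 158 + 14154/41 = 20632/41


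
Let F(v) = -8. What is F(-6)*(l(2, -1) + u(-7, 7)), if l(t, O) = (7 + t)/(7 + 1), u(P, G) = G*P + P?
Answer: 439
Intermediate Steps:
u(P, G) = P + G*P
l(t, O) = 7/8 + t/8 (l(t, O) = (7 + t)/8 = (7 + t)*(⅛) = 7/8 + t/8)
F(-6)*(l(2, -1) + u(-7, 7)) = -8*((7/8 + (⅛)*2) - 7*(1 + 7)) = -8*((7/8 + ¼) - 7*8) = -8*(9/8 - 56) = -8*(-439/8) = 439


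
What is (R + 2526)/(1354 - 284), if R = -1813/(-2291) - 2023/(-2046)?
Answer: 11848681127/5015503020 ≈ 2.3624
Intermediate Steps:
R = 8344091/4687386 (R = -1813*(-1/2291) - 2023*(-1/2046) = 1813/2291 + 2023/2046 = 8344091/4687386 ≈ 1.7801)
(R + 2526)/(1354 - 284) = (8344091/4687386 + 2526)/(1354 - 284) = (11848681127/4687386)/1070 = (11848681127/4687386)*(1/1070) = 11848681127/5015503020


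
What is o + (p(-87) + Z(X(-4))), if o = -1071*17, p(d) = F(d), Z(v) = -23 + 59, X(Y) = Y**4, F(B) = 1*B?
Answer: -18258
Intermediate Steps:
F(B) = B
Z(v) = 36
p(d) = d
o = -18207
o + (p(-87) + Z(X(-4))) = -18207 + (-87 + 36) = -18207 - 51 = -18258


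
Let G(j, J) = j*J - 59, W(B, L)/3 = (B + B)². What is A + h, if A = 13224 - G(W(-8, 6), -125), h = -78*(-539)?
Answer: 151325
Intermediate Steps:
W(B, L) = 12*B² (W(B, L) = 3*(B + B)² = 3*(2*B)² = 3*(4*B²) = 12*B²)
G(j, J) = -59 + J*j (G(j, J) = J*j - 59 = -59 + J*j)
h = 42042
A = 109283 (A = 13224 - (-59 - 1500*(-8)²) = 13224 - (-59 - 1500*64) = 13224 - (-59 - 125*768) = 13224 - (-59 - 96000) = 13224 - 1*(-96059) = 13224 + 96059 = 109283)
A + h = 109283 + 42042 = 151325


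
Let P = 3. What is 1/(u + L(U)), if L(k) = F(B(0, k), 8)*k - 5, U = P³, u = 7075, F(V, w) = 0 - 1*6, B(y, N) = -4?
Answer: 1/6908 ≈ 0.00014476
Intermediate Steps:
F(V, w) = -6 (F(V, w) = 0 - 6 = -6)
U = 27 (U = 3³ = 27)
L(k) = -5 - 6*k (L(k) = -6*k - 5 = -5 - 6*k)
1/(u + L(U)) = 1/(7075 + (-5 - 6*27)) = 1/(7075 + (-5 - 162)) = 1/(7075 - 167) = 1/6908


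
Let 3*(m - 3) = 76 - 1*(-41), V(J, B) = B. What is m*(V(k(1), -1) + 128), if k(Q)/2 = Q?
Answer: 5334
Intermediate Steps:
k(Q) = 2*Q
m = 42 (m = 3 + (76 - 1*(-41))/3 = 3 + (76 + 41)/3 = 3 + (1/3)*117 = 3 + 39 = 42)
m*(V(k(1), -1) + 128) = 42*(-1 + 128) = 42*127 = 5334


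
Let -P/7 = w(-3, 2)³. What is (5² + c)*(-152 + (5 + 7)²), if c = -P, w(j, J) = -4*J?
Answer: 28472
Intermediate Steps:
P = 3584 (P = -7*(-4*2)³ = -7*(-8)³ = -7*(-512) = 3584)
c = -3584 (c = -1*3584 = -3584)
(5² + c)*(-152 + (5 + 7)²) = (5² - 3584)*(-152 + (5 + 7)²) = (25 - 3584)*(-152 + 12²) = -3559*(-152 + 144) = -3559*(-8) = 28472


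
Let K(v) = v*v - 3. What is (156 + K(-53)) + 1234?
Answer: 4196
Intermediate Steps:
K(v) = -3 + v**2 (K(v) = v**2 - 3 = -3 + v**2)
(156 + K(-53)) + 1234 = (156 + (-3 + (-53)**2)) + 1234 = (156 + (-3 + 2809)) + 1234 = (156 + 2806) + 1234 = 2962 + 1234 = 4196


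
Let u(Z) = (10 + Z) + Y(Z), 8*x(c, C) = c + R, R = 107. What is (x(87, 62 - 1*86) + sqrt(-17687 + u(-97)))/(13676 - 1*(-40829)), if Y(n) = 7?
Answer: 97/218020 + I*sqrt(17767)/54505 ≈ 0.00044491 + 0.0024455*I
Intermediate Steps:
x(c, C) = 107/8 + c/8 (x(c, C) = (c + 107)/8 = (107 + c)/8 = 107/8 + c/8)
u(Z) = 17 + Z (u(Z) = (10 + Z) + 7 = 17 + Z)
(x(87, 62 - 1*86) + sqrt(-17687 + u(-97)))/(13676 - 1*(-40829)) = ((107/8 + (1/8)*87) + sqrt(-17687 + (17 - 97)))/(13676 - 1*(-40829)) = ((107/8 + 87/8) + sqrt(-17687 - 80))/(13676 + 40829) = (97/4 + sqrt(-17767))/54505 = (97/4 + I*sqrt(17767))*(1/54505) = 97/218020 + I*sqrt(17767)/54505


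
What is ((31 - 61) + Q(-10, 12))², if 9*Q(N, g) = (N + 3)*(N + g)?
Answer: 80656/81 ≈ 995.75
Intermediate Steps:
Q(N, g) = (3 + N)*(N + g)/9 (Q(N, g) = ((N + 3)*(N + g))/9 = ((3 + N)*(N + g))/9 = (3 + N)*(N + g)/9)
((31 - 61) + Q(-10, 12))² = ((31 - 61) + ((⅓)*(-10) + (⅓)*12 + (⅑)*(-10)² + (⅑)*(-10)*12))² = (-30 + (-10/3 + 4 + (⅑)*100 - 40/3))² = (-30 + (-10/3 + 4 + 100/9 - 40/3))² = (-30 - 14/9)² = (-284/9)² = 80656/81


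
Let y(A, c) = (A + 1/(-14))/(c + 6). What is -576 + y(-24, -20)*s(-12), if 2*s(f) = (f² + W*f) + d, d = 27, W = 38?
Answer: -321837/392 ≈ -821.01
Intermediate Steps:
s(f) = 27/2 + f²/2 + 19*f (s(f) = ((f² + 38*f) + 27)/2 = (27 + f² + 38*f)/2 = 27/2 + f²/2 + 19*f)
y(A, c) = (-1/14 + A)/(6 + c) (y(A, c) = (A - 1/14)/(6 + c) = (-1/14 + A)/(6 + c))
-576 + y(-24, -20)*s(-12) = -576 + ((-1/14 - 24)/(6 - 20))*(27/2 + (½)*(-12)² + 19*(-12)) = -576 + (-337/14/(-14))*(27/2 + (½)*144 - 228) = -576 + (-1/14*(-337/14))*(27/2 + 72 - 228) = -576 + (337/196)*(-285/2) = -576 - 96045/392 = -321837/392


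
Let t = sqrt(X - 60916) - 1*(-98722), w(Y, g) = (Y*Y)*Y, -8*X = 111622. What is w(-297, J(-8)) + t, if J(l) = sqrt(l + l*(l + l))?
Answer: -26099351 + 165*I*sqrt(11)/2 ≈ -2.6099e+7 + 273.62*I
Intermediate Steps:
X = -55811/4 (X = -1/8*111622 = -55811/4 ≈ -13953.)
J(l) = sqrt(l + 2*l**2) (J(l) = sqrt(l + l*(2*l)) = sqrt(l + 2*l**2))
w(Y, g) = Y**3 (w(Y, g) = Y**2*Y = Y**3)
t = 98722 + 165*I*sqrt(11)/2 (t = sqrt(-55811/4 - 60916) - 1*(-98722) = sqrt(-299475/4) + 98722 = 165*I*sqrt(11)/2 + 98722 = 98722 + 165*I*sqrt(11)/2 ≈ 98722.0 + 273.62*I)
w(-297, J(-8)) + t = (-297)**3 + (98722 + 165*I*sqrt(11)/2) = -26198073 + (98722 + 165*I*sqrt(11)/2) = -26099351 + 165*I*sqrt(11)/2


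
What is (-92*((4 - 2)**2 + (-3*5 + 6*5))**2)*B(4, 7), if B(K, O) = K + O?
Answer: -365332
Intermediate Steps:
(-92*((4 - 2)**2 + (-3*5 + 6*5))**2)*B(4, 7) = (-92*((4 - 2)**2 + (-3*5 + 6*5))**2)*(4 + 7) = -92*(2**2 + (-15 + 30))**2*11 = -92*(4 + 15)**2*11 = -92*19**2*11 = -92*361*11 = -33212*11 = -365332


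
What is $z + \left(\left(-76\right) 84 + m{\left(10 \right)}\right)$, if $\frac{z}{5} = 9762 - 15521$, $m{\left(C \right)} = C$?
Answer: $-35169$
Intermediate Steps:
$z = -28795$ ($z = 5 \left(9762 - 15521\right) = 5 \left(-5759\right) = -28795$)
$z + \left(\left(-76\right) 84 + m{\left(10 \right)}\right) = -28795 + \left(\left(-76\right) 84 + 10\right) = -28795 + \left(-6384 + 10\right) = -28795 - 6374 = -35169$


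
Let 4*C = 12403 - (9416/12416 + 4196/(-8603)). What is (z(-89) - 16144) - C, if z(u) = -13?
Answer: -1028503205997/53407424 ≈ -19258.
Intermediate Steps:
C = 165599456429/53407424 (C = (12403 - (9416/12416 + 4196/(-8603)))/4 = (12403 - (9416*(1/12416) + 4196*(-1/8603)))/4 = (12403 - (1177/1552 - 4196/8603))/4 = (12403 - 1*3613539/13351856)/4 = (12403 - 3613539/13351856)/4 = (¼)*(165599456429/13351856) = 165599456429/53407424 ≈ 3100.7)
(z(-89) - 16144) - C = (-13 - 16144) - 1*165599456429/53407424 = -16157 - 165599456429/53407424 = -1028503205997/53407424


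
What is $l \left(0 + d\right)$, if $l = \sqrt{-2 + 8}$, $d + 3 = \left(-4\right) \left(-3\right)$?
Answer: $9 \sqrt{6} \approx 22.045$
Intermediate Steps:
$d = 9$ ($d = -3 - -12 = -3 + 12 = 9$)
$l = \sqrt{6} \approx 2.4495$
$l \left(0 + d\right) = \sqrt{6} \left(0 + 9\right) = \sqrt{6} \cdot 9 = 9 \sqrt{6}$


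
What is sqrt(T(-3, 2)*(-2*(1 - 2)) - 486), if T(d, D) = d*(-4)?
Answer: I*sqrt(462) ≈ 21.494*I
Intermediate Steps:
T(d, D) = -4*d
sqrt(T(-3, 2)*(-2*(1 - 2)) - 486) = sqrt((-4*(-3))*(-2*(1 - 2)) - 486) = sqrt(12*(-2*(-1)) - 486) = sqrt(12*2 - 486) = sqrt(24 - 486) = sqrt(-462) = I*sqrt(462)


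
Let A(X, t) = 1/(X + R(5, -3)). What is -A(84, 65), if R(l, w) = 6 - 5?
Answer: -1/85 ≈ -0.011765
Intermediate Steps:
R(l, w) = 1
A(X, t) = 1/(1 + X) (A(X, t) = 1/(X + 1) = 1/(1 + X))
-A(84, 65) = -1/(1 + 84) = -1/85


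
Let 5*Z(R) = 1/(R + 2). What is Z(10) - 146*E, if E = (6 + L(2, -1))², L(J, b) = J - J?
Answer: -315359/60 ≈ -5256.0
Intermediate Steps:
L(J, b) = 0
E = 36 (E = (6 + 0)² = 6² = 36)
Z(R) = 1/(5*(2 + R)) (Z(R) = 1/(5*(R + 2)) = 1/(5*(2 + R)))
Z(10) - 146*E = 1/(5*(2 + 10)) - 146*36 = (⅕)/12 - 5256 = (⅕)*(1/12) - 5256 = 1/60 - 5256 = -315359/60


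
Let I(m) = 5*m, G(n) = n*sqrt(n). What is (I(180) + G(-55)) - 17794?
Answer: -16894 - 55*I*sqrt(55) ≈ -16894.0 - 407.89*I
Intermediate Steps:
G(n) = n**(3/2)
(I(180) + G(-55)) - 17794 = (5*180 + (-55)**(3/2)) - 17794 = (900 - 55*I*sqrt(55)) - 17794 = -16894 - 55*I*sqrt(55)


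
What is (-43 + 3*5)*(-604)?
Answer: 16912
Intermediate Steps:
(-43 + 3*5)*(-604) = (-43 + 15)*(-604) = -28*(-604) = 16912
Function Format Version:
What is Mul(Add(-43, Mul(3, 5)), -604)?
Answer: 16912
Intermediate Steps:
Mul(Add(-43, Mul(3, 5)), -604) = Mul(Add(-43, 15), -604) = Mul(-28, -604) = 16912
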